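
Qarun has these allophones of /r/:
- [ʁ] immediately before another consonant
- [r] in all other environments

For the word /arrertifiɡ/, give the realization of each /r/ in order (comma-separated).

[ʁ], [r], [ʁ]

Occurrence 1 (position 2): immediately before another consonant → [ʁ].
Occurrence 2 (position 3): no conditioning environment matches → elsewhere allophone [r].
Occurrence 3 (position 5): immediately before another consonant → [ʁ].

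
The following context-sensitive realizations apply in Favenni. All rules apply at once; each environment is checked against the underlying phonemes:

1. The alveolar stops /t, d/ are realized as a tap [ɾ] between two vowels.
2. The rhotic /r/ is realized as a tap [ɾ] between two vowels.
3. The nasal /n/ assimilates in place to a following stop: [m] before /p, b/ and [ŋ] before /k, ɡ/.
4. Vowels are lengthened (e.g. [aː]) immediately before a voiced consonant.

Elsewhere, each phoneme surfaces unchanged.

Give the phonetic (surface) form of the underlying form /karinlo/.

[kaːɾiːnlo]

/k/ — not in any rule's target class → [k].
/a/ meets the environment for rule 4 (before a voiced consonant) → [aː].
/r/ — between /a/ and /i/, between two vowels — surfaces as [ɾ] (rule 2).
/i/ (between /r/ and /n/) occurs before a voiced consonant → [iː] by rule 4.
/n/ (between /i/ and /l/): rule 3 targets it, but not before a labial or velar stop → unchanged [n].
/l/ (between /n/ and /o/) is unaffected → [l].
/o/ (word-final) is in the target of rule 4 but the environment (before a voiced consonant) is not met → [o].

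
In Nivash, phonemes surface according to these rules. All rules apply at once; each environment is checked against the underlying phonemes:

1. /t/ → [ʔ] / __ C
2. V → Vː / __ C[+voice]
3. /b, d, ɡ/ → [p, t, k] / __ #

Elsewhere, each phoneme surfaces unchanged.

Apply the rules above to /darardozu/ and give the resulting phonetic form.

/d/ (word-initial) is in the target of rule 3 but the environment (word-finally) is not met → [d].
/a/ — between /d/ and /r/, before a voiced consonant — surfaces as [aː] (rule 2).
/r/ (between /a/ and /a/) is unaffected → [r].
/a/ — between /r/ and /r/, before a voiced consonant — surfaces as [aː] (rule 2).
/r/ — not in any rule's target class → [r].
/d/ (between /r/ and /o/) fails the environment for rule 3, so it stays [d].
Rule 2 applies to /o/ (between /d/ and /z/: before a voiced consonant) → [oː].
/z/ — not in any rule's target class → [z].
/u/ (word-final): rule 2 targets it, but not before a voiced consonant → unchanged [u].

[daːraːrdoːzu]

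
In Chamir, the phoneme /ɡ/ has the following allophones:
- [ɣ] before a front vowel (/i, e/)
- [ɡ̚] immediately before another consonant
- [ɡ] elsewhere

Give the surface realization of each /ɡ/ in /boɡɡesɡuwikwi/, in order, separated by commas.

[ɡ̚], [ɣ], [ɡ]

Occurrence 1 (position 3): immediately before another consonant → [ɡ̚].
Occurrence 2 (position 4): before a front vowel (/i, e/) → [ɣ].
Occurrence 3 (position 7): no conditioning environment matches → elsewhere allophone [ɡ].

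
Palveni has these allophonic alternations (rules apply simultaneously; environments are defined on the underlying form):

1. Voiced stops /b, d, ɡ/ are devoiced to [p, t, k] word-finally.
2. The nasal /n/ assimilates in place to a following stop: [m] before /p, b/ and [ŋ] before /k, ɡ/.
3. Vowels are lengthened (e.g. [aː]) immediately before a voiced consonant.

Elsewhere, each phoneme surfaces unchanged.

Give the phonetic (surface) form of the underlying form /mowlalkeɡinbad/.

[moːwlaːlkeːɡiːmbaːt]

/o/ meets the environment for rule 3 (before a voiced consonant) → [oː].
/a/ (between /l/ and /l/): before a voiced consonant, so rule 3 applies → [aː].
/e/ — between /k/ and /ɡ/, before a voiced consonant — surfaces as [eː] (rule 3).
/ɡ/ — between /e/ and /i/; rule 1 does not apply here → [ɡ].
/i/ (between /ɡ/ and /n/) occurs before a voiced consonant → [iː] by rule 3.
Rule 2 applies to /n/ (between /i/ and /b/: before a labial or velar stop) → [m].
/b/ — between /n/ and /a/; rule 1 does not apply here → [b].
/a/ (between /b/ and /d/): before a voiced consonant, so rule 3 applies → [aː].
/d/ — word-final, word-finally — surfaces as [t] (rule 1).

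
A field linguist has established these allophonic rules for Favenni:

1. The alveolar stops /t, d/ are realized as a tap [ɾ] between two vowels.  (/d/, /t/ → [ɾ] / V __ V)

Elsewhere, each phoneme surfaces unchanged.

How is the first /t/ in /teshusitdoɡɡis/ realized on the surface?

/t/ (word-initial): rule 1 targets it, but not between two vowels → unchanged [t].

[t]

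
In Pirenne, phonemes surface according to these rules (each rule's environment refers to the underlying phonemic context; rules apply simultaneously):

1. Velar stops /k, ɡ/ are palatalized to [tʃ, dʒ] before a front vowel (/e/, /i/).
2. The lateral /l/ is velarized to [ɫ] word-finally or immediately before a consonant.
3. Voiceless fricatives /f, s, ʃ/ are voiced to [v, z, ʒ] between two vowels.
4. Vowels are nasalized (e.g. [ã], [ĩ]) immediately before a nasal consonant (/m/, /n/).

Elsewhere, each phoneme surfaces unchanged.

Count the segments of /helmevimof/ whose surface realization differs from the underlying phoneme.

2

Segments that undergo a rule: /l/ → [ɫ] (rule 2); /i/ → [ĩ] (rule 4).
All other segments surface unchanged.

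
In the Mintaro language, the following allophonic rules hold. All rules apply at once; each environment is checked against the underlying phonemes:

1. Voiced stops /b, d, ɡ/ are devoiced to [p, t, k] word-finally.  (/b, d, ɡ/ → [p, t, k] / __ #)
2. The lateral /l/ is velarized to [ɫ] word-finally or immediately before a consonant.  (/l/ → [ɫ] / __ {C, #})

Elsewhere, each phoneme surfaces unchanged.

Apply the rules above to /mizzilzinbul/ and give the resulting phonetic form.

/m/ (word-initial) is unaffected → [m].
/i/ — not in any rule's target class → [i].
/z/ stays [z].
/z/ stays [z].
/i/ stays [i].
/l/ — between /i/ and /z/, word-finally or immediately before a consonant — surfaces as [ɫ] (rule 2).
/z/ stays [z].
/i/ — not in any rule's target class → [i].
/n/ (between /i/ and /b/) is unaffected → [n].
/b/ (between /n/ and /u/): rule 1 targets it, but not word-finally → unchanged [b].
/u/ stays [u].
/l/ — word-final, word-finally or immediately before a consonant — surfaces as [ɫ] (rule 2).

[mizziɫzinbuɫ]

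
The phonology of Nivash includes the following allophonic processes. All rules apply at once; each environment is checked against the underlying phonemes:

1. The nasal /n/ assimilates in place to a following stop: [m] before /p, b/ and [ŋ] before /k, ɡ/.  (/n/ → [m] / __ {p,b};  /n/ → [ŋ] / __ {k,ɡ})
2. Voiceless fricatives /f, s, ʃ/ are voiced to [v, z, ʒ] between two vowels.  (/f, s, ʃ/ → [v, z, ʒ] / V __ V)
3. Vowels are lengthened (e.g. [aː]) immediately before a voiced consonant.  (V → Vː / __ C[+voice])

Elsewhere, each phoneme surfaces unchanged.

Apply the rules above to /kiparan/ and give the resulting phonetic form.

/i/ (between /k/ and /p/) is in the target of rule 3 but the environment (before a voiced consonant) is not met → [i].
Rule 3 applies to /a/ (between /p/ and /r/: before a voiced consonant) → [aː].
/a/ — between /r/ and /n/, before a voiced consonant — surfaces as [aː] (rule 3).
/n/ (word-final): rule 1 targets it, but not before a labial or velar stop → unchanged [n].

[kipaːraːn]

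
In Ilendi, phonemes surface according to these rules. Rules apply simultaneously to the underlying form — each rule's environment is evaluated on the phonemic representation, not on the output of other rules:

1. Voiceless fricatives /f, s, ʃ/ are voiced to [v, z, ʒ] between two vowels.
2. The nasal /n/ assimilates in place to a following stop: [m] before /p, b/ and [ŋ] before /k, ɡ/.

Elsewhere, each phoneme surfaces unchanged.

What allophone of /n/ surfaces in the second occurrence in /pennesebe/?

[n]

/n/ (between /n/ and /e/) is in the target of rule 2 but the environment (before a labial or velar stop) is not met → [n].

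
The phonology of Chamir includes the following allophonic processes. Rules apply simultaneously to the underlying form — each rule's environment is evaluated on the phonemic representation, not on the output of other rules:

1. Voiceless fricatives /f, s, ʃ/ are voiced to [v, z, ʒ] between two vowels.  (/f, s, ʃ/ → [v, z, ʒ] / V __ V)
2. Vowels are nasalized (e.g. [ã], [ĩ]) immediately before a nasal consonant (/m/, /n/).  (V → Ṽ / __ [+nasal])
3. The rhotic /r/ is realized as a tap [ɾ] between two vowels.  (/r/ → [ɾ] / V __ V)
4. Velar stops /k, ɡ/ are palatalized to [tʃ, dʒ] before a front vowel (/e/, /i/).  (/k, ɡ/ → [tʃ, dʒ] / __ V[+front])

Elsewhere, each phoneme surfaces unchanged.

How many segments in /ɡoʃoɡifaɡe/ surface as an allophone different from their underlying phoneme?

Segments that undergo a rule: /ʃ/ → [ʒ] (rule 1); /ɡ/ → [dʒ] (rule 4); /f/ → [v] (rule 1); /ɡ/ → [dʒ] (rule 4).
All other segments surface unchanged.

4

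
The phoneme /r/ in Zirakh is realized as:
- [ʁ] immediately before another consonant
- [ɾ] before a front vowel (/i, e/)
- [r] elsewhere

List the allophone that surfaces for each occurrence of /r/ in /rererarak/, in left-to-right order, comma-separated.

Occurrence 1 (position 1): before a front vowel (/i, e/) → [ɾ].
Occurrence 2 (position 3): before a front vowel (/i, e/) → [ɾ].
Occurrence 3 (position 5): no conditioning environment matches → elsewhere allophone [r].
Occurrence 4 (position 7): no conditioning environment matches → elsewhere allophone [r].

[ɾ], [ɾ], [r], [r]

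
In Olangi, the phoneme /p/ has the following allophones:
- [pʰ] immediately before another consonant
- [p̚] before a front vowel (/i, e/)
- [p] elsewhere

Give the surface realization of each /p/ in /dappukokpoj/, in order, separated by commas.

[pʰ], [p], [p]

Occurrence 1 (position 3): immediately before another consonant → [pʰ].
Occurrence 2 (position 4): no conditioning environment matches → elsewhere allophone [p].
Occurrence 3 (position 9): no conditioning environment matches → elsewhere allophone [p].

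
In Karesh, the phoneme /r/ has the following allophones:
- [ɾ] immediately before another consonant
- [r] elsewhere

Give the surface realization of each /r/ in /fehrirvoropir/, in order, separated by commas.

[r], [ɾ], [r], [r]

Occurrence 1 (position 4): no conditioning environment matches → elsewhere allophone [r].
Occurrence 2 (position 6): immediately before another consonant → [ɾ].
Occurrence 3 (position 9): no conditioning environment matches → elsewhere allophone [r].
Occurrence 4 (position 13): no conditioning environment matches → elsewhere allophone [r].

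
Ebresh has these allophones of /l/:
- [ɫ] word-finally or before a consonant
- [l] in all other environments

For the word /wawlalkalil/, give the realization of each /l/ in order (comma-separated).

[l], [ɫ], [l], [ɫ]

Occurrence 1 (position 4): no conditioning environment matches → elsewhere allophone [l].
Occurrence 2 (position 6): word-finally or before a consonant → [ɫ].
Occurrence 3 (position 9): no conditioning environment matches → elsewhere allophone [l].
Occurrence 4 (position 11): word-finally or before a consonant → [ɫ].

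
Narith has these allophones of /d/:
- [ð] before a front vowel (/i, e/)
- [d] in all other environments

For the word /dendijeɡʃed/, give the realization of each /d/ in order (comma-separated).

Occurrence 1 (position 1): before a front vowel (/i, e/) → [ð].
Occurrence 2 (position 4): before a front vowel (/i, e/) → [ð].
Occurrence 3 (position 11): no conditioning environment matches → elsewhere allophone [d].

[ð], [ð], [d]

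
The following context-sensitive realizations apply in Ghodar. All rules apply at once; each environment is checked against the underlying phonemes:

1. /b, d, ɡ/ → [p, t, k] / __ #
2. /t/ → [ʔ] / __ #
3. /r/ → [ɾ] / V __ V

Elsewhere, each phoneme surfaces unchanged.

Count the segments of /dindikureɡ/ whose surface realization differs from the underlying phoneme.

Segments that undergo a rule: /r/ → [ɾ] (rule 3); /ɡ/ → [k] (rule 1).
All other segments surface unchanged.

2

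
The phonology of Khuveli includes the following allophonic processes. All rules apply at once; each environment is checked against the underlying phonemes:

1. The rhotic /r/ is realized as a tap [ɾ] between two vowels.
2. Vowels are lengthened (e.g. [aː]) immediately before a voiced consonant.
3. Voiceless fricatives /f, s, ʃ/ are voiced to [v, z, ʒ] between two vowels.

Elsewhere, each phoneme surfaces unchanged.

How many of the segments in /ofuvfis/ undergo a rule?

Segments that undergo a rule: /f/ → [v] (rule 3); /u/ → [uː] (rule 2).
All other segments surface unchanged.

2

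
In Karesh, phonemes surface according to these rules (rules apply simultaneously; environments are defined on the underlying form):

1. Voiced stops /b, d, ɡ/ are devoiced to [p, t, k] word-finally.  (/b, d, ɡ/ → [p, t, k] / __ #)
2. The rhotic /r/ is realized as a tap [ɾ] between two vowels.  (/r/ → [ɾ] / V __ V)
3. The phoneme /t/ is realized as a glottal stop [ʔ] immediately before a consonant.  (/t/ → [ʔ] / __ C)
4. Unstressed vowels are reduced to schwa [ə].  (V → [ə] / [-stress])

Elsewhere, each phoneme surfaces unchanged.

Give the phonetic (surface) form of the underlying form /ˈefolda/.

[ˈefəldə]

/e/ (word-initial) is in the target of rule 4 but the environment (in an unstressed syllable) is not met → [e].
/o/ (between /f/ and /l/) occurs in an unstressed syllable → [ə] by rule 4.
/d/ (between /l/ and /a/) fails the environment for rule 1, so it stays [d].
/a/ (word-final) occurs in an unstressed syllable → [ə] by rule 4.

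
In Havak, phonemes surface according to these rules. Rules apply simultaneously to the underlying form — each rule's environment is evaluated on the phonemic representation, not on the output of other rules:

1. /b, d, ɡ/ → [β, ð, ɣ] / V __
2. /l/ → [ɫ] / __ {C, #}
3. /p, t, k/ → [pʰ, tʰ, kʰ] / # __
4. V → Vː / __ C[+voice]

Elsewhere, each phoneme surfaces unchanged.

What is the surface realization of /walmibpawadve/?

/w/ stays [w].
/a/ — between /w/ and /l/, before a voiced consonant — surfaces as [aː] (rule 4).
/l/ (between /a/ and /m/): word-finally or immediately before a consonant, so rule 2 applies → [ɫ].
/m/ stays [m].
/i/ (between /m/ and /b/) occurs before a voiced consonant → [iː] by rule 4.
/b/ — between /i/ and /p/, immediately after a vowel — surfaces as [β] (rule 1).
/p/ (between /b/ and /a/) is in the target of rule 3 but the environment (word-initially) is not met → [p].
/a/ meets the environment for rule 4 (before a voiced consonant) → [aː].
/w/ (between /a/ and /a/): no rule targets it → [w].
/a/ meets the environment for rule 4 (before a voiced consonant) → [aː].
/d/ (between /a/ and /v/) occurs immediately after a vowel → [ð] by rule 1.
/v/ (between /d/ and /e/) is unaffected → [v].
/e/ — word-final; rule 4 does not apply here → [e].

[waːɫmiːβpaːwaːðve]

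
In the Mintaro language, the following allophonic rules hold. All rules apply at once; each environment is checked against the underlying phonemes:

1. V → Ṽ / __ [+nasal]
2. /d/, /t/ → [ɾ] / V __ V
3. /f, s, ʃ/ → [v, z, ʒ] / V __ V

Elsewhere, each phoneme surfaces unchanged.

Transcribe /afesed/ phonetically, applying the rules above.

[avezed]

/a/ (word-initial) is in the target of rule 1 but the environment (before a nasal consonant) is not met → [a].
/f/ (between /a/ and /e/) occurs between two vowels → [v] by rule 3.
/e/ (between /f/ and /s/) fails the environment for rule 1, so it stays [e].
/s/ (between /e/ and /e/): between two vowels, so rule 3 applies → [z].
/e/ — between /s/ and /d/; rule 1 does not apply here → [e].
/d/ (word-final): rule 2 targets it, but not between two vowels → unchanged [d].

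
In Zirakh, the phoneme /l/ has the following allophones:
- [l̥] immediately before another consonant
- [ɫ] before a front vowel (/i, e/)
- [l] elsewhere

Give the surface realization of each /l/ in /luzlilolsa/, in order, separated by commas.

Occurrence 1 (position 1): no conditioning environment matches → elsewhere allophone [l].
Occurrence 2 (position 4): before a front vowel (/i, e/) → [ɫ].
Occurrence 3 (position 6): no conditioning environment matches → elsewhere allophone [l].
Occurrence 4 (position 8): immediately before another consonant → [l̥].

[l], [ɫ], [l], [l̥]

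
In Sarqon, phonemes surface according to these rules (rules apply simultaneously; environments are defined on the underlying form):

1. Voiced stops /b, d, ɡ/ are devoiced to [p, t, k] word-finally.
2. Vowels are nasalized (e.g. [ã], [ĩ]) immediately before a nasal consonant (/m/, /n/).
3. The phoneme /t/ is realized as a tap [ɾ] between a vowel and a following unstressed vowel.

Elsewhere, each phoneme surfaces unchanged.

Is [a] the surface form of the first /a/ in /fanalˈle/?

/a/ — between /f/ and /n/, before a nasal consonant — surfaces as [ã] (rule 2).
The actual realization is [ã], not [a].

No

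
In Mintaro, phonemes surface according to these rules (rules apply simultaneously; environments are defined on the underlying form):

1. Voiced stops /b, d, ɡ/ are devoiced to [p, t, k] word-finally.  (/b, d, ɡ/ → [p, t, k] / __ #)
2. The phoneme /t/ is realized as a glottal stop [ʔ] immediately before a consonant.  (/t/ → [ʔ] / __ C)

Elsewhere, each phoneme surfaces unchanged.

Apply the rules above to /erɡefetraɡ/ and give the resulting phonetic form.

[erɡefeʔrak]

/e/ — not in any rule's target class → [e].
/r/ (between /e/ and /ɡ/): no rule targets it → [r].
/ɡ/ (between /r/ and /e/) is in the target of rule 1 but the environment (word-finally) is not met → [ɡ].
/e/ — not in any rule's target class → [e].
/f/ stays [f].
/e/ (between /f/ and /t/): no rule targets it → [e].
/t/ (between /e/ and /r/) occurs immediately before a consonant → [ʔ] by rule 2.
/r/ — not in any rule's target class → [r].
/a/ stays [a].
/ɡ/ meets the environment for rule 1 (word-finally) → [k].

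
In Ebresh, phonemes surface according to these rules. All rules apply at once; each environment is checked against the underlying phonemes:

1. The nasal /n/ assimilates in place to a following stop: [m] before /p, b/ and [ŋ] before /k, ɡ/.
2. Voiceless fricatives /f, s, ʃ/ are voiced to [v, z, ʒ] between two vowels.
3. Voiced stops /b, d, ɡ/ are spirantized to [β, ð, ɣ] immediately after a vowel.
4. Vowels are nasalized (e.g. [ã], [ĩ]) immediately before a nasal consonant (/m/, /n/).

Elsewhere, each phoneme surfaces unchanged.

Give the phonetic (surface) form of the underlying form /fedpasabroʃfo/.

/f/ — word-initial; rule 2 does not apply here → [f].
/e/ (between /f/ and /d/) fails the environment for rule 4, so it stays [e].
/d/ (between /e/ and /p/) occurs immediately after a vowel → [ð] by rule 3.
/p/ — not in any rule's target class → [p].
/a/ — between /p/ and /s/; rule 4 does not apply here → [a].
/s/ — between /a/ and /a/, between two vowels — surfaces as [z] (rule 2).
/a/ (between /s/ and /b/) fails the environment for rule 4, so it stays [a].
Rule 3 applies to /b/ (between /a/ and /r/: immediately after a vowel) → [β].
/r/ — not in any rule's target class → [r].
/o/ — between /r/ and /ʃ/; rule 4 does not apply here → [o].
/ʃ/ (between /o/ and /f/) fails the environment for rule 2, so it stays [ʃ].
/f/ (between /ʃ/ and /o/): rule 2 targets it, but not between two vowels → unchanged [f].
/o/ (word-final) is in the target of rule 4 but the environment (before a nasal consonant) is not met → [o].

[feðpazaβroʃfo]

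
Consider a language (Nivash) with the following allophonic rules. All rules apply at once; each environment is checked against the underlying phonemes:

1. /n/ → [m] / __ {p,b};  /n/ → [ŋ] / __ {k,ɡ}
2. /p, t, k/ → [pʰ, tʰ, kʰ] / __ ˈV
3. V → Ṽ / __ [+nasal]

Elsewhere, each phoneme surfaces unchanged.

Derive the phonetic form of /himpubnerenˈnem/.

[hĩmpubnerẽnˈnẽm]

/h/ (word-initial): no rule targets it → [h].
Rule 3 applies to /i/ (between /h/ and /m/: before a nasal consonant) → [ĩ].
/m/ (between /i/ and /p/) is unaffected → [m].
/p/ — between /m/ and /u/; rule 2 does not apply here → [p].
/u/ (between /p/ and /b/): rule 3 targets it, but not before a nasal consonant → unchanged [u].
/b/ (between /u/ and /n/): no rule targets it → [b].
/n/ — between /b/ and /e/; rule 1 does not apply here → [n].
/e/ — between /n/ and /r/; rule 3 does not apply here → [e].
/r/ (between /e/ and /e/): no rule targets it → [r].
Rule 3 applies to /e/ (between /r/ and /n/: before a nasal consonant) → [ẽ].
/n/ (between /e/ and /n/) fails the environment for rule 1, so it stays [n].
/n/ (between /n/ and /e/) fails the environment for rule 1, so it stays [n].
Rule 3 applies to /e/ (between /n/ and /m/: before a nasal consonant) → [ẽ].
/m/ — not in any rule's target class → [m].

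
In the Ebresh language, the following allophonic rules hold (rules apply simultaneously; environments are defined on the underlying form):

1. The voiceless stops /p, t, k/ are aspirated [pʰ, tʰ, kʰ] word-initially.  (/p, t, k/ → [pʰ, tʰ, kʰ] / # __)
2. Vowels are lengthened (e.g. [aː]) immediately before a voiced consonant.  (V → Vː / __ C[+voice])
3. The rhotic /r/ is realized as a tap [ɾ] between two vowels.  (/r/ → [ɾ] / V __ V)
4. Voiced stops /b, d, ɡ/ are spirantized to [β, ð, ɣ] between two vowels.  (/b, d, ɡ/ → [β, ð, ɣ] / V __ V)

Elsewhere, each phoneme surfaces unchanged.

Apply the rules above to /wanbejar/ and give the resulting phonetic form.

[waːnbeːjaːr]

/a/ — between /w/ and /n/, before a voiced consonant — surfaces as [aː] (rule 2).
/b/ (between /n/ and /e/): rule 4 targets it, but not between two vowels → unchanged [b].
/e/ — between /b/ and /j/, before a voiced consonant — surfaces as [eː] (rule 2).
/a/ (between /j/ and /r/) occurs before a voiced consonant → [aː] by rule 2.
/r/ (word-final) is in the target of rule 3 but the environment (between two vowels) is not met → [r].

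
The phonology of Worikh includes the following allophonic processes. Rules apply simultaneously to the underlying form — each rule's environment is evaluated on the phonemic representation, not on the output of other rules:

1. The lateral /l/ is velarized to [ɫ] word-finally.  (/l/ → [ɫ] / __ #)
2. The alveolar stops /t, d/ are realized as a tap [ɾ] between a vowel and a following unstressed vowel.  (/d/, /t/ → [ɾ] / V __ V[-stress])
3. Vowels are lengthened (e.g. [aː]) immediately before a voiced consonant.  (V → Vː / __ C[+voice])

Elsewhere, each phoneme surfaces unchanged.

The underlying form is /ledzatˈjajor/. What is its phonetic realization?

/l/ (word-initial) is in the target of rule 1 but the environment (word-finally) is not met → [l].
Rule 3 applies to /e/ (between /l/ and /d/: before a voiced consonant) → [eː].
/d/ — between /e/ and /z/; rule 2 does not apply here → [d].
/z/ (between /d/ and /a/) is unaffected → [z].
/a/ (between /z/ and /t/): rule 3 targets it, but not before a voiced consonant → unchanged [a].
/t/ — between /a/ and /j/; rule 2 does not apply here → [t].
/j/ (between /t/ and /a/): no rule targets it → [j].
/a/ meets the environment for rule 3 (before a voiced consonant) → [aː].
/j/ — not in any rule's target class → [j].
Rule 3 applies to /o/ (between /j/ and /r/: before a voiced consonant) → [oː].
/r/ (word-final): no rule targets it → [r].

[leːdzatˈjaːjoːr]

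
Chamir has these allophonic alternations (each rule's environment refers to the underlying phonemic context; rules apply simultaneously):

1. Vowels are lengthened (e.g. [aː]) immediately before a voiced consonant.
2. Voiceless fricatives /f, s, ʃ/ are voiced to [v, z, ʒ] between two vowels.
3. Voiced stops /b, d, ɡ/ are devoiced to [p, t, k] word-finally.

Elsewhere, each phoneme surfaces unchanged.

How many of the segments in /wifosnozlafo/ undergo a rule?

Segments that undergo a rule: /f/ → [v] (rule 2); /o/ → [oː] (rule 1); /f/ → [v] (rule 2).
All other segments surface unchanged.

3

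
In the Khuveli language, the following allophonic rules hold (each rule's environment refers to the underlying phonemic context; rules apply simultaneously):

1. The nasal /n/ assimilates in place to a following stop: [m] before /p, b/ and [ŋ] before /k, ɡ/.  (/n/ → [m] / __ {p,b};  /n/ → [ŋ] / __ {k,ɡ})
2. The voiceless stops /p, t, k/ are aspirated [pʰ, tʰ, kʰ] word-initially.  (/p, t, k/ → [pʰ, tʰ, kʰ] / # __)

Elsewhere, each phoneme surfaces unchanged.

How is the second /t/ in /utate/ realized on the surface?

/t/ — between /a/ and /e/; rule 2 does not apply here → [t].

[t]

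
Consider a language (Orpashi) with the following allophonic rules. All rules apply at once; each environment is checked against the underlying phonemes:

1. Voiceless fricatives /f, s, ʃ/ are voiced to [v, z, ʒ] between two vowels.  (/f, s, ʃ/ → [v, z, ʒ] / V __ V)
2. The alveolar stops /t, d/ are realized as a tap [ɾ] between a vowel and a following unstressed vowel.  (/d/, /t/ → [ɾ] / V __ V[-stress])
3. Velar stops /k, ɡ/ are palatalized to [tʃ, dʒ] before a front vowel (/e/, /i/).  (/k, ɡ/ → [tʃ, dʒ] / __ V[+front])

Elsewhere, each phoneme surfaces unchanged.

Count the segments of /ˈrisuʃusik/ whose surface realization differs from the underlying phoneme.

Segments that undergo a rule: /s/ → [z] (rule 1); /ʃ/ → [ʒ] (rule 1); /s/ → [z] (rule 1).
All other segments surface unchanged.

3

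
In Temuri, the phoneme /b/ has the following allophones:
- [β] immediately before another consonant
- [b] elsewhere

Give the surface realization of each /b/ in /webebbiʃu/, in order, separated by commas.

[b], [β], [b]

Occurrence 1 (position 3): no conditioning environment matches → elsewhere allophone [b].
Occurrence 2 (position 5): immediately before another consonant → [β].
Occurrence 3 (position 6): no conditioning environment matches → elsewhere allophone [b].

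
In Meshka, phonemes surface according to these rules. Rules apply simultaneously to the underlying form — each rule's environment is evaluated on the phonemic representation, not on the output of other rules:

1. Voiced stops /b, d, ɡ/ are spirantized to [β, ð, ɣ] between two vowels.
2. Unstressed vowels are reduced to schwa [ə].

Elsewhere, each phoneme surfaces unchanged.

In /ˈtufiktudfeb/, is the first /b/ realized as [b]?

Yes

/b/ (word-final) is in the target of rule 1 but the environment (between two vowels) is not met → [b].
The actual realization is [b], which matches [b].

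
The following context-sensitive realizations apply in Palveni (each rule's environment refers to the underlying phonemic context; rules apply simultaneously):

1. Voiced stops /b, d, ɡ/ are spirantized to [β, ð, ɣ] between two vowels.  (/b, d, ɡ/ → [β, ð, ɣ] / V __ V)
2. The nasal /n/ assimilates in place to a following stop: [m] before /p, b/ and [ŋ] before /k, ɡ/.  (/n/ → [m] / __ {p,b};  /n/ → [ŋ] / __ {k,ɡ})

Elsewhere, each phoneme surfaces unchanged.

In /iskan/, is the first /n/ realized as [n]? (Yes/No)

/n/ (word-final) fails the environment for rule 2, so it stays [n].
The actual realization is [n], which matches [n].

Yes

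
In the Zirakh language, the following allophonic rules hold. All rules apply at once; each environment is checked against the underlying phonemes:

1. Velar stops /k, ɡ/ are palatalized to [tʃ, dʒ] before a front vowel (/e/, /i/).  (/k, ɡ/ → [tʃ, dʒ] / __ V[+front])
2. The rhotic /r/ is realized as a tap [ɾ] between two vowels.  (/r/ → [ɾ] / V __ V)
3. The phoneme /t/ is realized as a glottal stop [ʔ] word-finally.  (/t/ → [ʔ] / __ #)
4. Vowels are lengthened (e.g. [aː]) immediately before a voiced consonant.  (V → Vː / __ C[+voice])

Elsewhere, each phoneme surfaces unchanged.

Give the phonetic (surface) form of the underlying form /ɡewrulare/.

/ɡ/ — word-initial, before a front vowel — surfaces as [dʒ] (rule 1).
Rule 4 applies to /e/ (between /ɡ/ and /w/: before a voiced consonant) → [eː].
/w/ stays [w].
/r/ (between /w/ and /u/) is in the target of rule 2 but the environment (between two vowels) is not met → [r].
/u/ (between /r/ and /l/) occurs before a voiced consonant → [uː] by rule 4.
/l/ (between /u/ and /a/): no rule targets it → [l].
/a/ — between /l/ and /r/, before a voiced consonant — surfaces as [aː] (rule 4).
/r/ — between /a/ and /e/, between two vowels — surfaces as [ɾ] (rule 2).
/e/ (word-final) fails the environment for rule 4, so it stays [e].

[dʒeːwruːlaːɾe]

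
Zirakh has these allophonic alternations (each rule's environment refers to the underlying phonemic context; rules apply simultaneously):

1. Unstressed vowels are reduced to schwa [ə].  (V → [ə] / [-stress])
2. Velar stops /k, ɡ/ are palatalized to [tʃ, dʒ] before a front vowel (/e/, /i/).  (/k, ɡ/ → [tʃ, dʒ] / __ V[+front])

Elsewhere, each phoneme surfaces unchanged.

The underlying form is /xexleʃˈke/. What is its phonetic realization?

/x/ — not in any rule's target class → [x].
/e/ meets the environment for rule 1 (in an unstressed syllable) → [ə].
/x/ stays [x].
/l/ stays [l].
/e/ (between /l/ and /ʃ/) occurs in an unstressed syllable → [ə] by rule 1.
/ʃ/ (between /e/ and /k/) is unaffected → [ʃ].
/k/ (between /ʃ/ and /e/): before a front vowel, so rule 2 applies → [tʃ].
/e/ (word-final): rule 1 targets it, but not in an unstressed syllable → unchanged [e].

[xəxləʃˈtʃe]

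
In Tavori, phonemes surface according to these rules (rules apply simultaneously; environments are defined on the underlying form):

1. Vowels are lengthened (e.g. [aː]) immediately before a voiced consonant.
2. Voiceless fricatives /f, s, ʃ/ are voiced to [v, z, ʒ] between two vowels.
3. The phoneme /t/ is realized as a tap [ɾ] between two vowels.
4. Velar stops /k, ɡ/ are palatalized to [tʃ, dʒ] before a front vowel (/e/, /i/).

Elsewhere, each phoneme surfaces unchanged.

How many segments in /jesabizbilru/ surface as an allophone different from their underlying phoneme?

Segments that undergo a rule: /s/ → [z] (rule 2); /a/ → [aː] (rule 1); /i/ → [iː] (rule 1); /i/ → [iː] (rule 1).
All other segments surface unchanged.

4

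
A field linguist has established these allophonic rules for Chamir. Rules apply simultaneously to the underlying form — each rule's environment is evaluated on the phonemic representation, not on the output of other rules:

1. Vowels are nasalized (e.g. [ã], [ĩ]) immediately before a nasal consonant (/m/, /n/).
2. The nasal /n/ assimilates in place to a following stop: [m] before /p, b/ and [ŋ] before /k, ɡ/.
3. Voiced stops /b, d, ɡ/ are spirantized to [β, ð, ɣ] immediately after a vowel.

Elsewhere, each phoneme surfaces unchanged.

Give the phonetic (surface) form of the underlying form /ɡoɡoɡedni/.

[ɡoɣoɣeðni]

/ɡ/ — word-initial; rule 3 does not apply here → [ɡ].
/o/ — between /ɡ/ and /ɡ/; rule 1 does not apply here → [o].
/ɡ/ (between /o/ and /o/): immediately after a vowel, so rule 3 applies → [ɣ].
/o/ (between /ɡ/ and /ɡ/) fails the environment for rule 1, so it stays [o].
Rule 3 applies to /ɡ/ (between /o/ and /e/: immediately after a vowel) → [ɣ].
/e/ — between /ɡ/ and /d/; rule 1 does not apply here → [e].
/d/ meets the environment for rule 3 (immediately after a vowel) → [ð].
/n/ — between /d/ and /i/; rule 2 does not apply here → [n].
/i/ (word-final) fails the environment for rule 1, so it stays [i].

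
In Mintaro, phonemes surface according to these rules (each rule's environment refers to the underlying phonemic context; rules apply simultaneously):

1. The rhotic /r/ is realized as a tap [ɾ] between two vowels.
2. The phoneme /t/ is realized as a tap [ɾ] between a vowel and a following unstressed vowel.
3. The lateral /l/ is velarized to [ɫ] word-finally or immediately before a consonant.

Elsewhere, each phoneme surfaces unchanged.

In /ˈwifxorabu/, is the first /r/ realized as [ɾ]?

/r/ — between /o/ and /a/, between two vowels — surfaces as [ɾ] (rule 1).
The actual realization is [ɾ], which matches [ɾ].

Yes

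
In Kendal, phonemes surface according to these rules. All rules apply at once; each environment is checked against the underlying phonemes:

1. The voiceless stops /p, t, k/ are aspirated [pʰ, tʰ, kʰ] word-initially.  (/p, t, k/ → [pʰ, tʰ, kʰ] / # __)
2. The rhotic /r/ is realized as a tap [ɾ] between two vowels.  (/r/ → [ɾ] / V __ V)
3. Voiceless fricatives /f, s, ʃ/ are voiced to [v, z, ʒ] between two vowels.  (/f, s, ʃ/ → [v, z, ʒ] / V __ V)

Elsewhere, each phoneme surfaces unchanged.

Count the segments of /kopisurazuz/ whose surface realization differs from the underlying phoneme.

3

Segments that undergo a rule: /k/ → [kʰ] (rule 1); /s/ → [z] (rule 3); /r/ → [ɾ] (rule 2).
All other segments surface unchanged.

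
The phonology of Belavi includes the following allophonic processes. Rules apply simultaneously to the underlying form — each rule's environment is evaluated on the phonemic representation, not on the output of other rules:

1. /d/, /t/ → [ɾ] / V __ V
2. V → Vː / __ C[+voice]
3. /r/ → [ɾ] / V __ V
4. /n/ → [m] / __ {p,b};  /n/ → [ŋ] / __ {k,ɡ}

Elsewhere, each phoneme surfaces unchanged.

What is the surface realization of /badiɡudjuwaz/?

/a/ — between /b/ and /d/, before a voiced consonant — surfaces as [aː] (rule 2).
/d/ (between /a/ and /i/): between two vowels, so rule 1 applies → [ɾ].
/i/ (between /d/ and /ɡ/): before a voiced consonant, so rule 2 applies → [iː].
/u/ meets the environment for rule 2 (before a voiced consonant) → [uː].
/d/ (between /u/ and /j/): rule 1 targets it, but not between two vowels → unchanged [d].
Rule 2 applies to /u/ (between /j/ and /w/: before a voiced consonant) → [uː].
/a/ meets the environment for rule 2 (before a voiced consonant) → [aː].

[baːɾiːɡuːdjuːwaːz]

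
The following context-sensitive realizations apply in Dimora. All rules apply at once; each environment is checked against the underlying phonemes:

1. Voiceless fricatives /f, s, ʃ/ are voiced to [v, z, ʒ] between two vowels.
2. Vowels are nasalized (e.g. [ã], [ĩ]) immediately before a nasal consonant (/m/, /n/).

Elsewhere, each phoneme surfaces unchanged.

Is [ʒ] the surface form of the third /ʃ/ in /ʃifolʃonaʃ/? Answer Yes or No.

No

/ʃ/ (word-final): rule 1 targets it, but not between two vowels → unchanged [ʃ].
The actual realization is [ʃ], not [ʒ].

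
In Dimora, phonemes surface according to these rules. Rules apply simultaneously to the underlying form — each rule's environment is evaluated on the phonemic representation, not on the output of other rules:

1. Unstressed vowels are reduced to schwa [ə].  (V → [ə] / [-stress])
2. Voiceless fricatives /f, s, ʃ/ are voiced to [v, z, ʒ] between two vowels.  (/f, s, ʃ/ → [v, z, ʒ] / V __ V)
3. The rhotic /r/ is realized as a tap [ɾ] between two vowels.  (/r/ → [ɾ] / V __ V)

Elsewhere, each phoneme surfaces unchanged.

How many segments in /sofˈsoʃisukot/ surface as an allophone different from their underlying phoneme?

Segments that undergo a rule: /o/ → [ə] (rule 1); /ʃ/ → [ʒ] (rule 2); /i/ → [ə] (rule 1); /s/ → [z] (rule 2); /u/ → [ə] (rule 1); /o/ → [ə] (rule 1).
All other segments surface unchanged.

6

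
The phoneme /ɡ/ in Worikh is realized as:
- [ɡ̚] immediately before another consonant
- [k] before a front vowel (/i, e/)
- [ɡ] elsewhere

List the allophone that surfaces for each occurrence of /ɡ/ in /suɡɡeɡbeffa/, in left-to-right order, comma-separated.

[ɡ̚], [k], [ɡ̚]

Occurrence 1 (position 3): immediately before another consonant → [ɡ̚].
Occurrence 2 (position 4): before a front vowel (/i, e/) → [k].
Occurrence 3 (position 6): immediately before another consonant → [ɡ̚].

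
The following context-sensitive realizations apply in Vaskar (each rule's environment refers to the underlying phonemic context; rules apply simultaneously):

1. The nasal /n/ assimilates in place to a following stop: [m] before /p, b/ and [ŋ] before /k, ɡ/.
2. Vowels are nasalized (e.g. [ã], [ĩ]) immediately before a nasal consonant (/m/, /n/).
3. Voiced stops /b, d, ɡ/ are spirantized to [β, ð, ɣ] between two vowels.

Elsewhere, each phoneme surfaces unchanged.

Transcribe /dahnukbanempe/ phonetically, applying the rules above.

/d/ (word-initial) is in the target of rule 3 but the environment (between two vowels) is not met → [d].
/a/ (between /d/ and /h/): rule 2 targets it, but not before a nasal consonant → unchanged [a].
/n/ — between /h/ and /u/; rule 1 does not apply here → [n].
/u/ — between /n/ and /k/; rule 2 does not apply here → [u].
/b/ (between /k/ and /a/): rule 3 targets it, but not between two vowels → unchanged [b].
/a/ meets the environment for rule 2 (before a nasal consonant) → [ã].
/n/ (between /a/ and /e/): rule 1 targets it, but not before a labial or velar stop → unchanged [n].
Rule 2 applies to /e/ (between /n/ and /m/: before a nasal consonant) → [ẽ].
/e/ (word-final): rule 2 targets it, but not before a nasal consonant → unchanged [e].

[dahnukbãnẽmpe]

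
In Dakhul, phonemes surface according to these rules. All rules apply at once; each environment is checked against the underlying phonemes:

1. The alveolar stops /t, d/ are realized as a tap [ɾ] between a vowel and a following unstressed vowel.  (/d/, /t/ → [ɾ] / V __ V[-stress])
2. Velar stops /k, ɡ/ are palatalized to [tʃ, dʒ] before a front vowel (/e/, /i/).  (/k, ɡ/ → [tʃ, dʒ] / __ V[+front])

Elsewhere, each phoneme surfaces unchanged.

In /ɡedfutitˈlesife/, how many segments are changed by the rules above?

Segments that undergo a rule: /ɡ/ → [dʒ] (rule 2); /t/ → [ɾ] (rule 1).
All other segments surface unchanged.

2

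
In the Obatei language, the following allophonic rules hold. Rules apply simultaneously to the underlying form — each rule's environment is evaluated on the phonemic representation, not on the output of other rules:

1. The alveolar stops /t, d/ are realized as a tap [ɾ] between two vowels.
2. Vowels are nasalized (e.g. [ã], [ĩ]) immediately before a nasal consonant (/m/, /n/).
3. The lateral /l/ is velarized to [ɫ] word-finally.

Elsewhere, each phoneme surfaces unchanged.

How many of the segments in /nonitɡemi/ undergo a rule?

2

Segments that undergo a rule: /o/ → [õ] (rule 2); /e/ → [ẽ] (rule 2).
All other segments surface unchanged.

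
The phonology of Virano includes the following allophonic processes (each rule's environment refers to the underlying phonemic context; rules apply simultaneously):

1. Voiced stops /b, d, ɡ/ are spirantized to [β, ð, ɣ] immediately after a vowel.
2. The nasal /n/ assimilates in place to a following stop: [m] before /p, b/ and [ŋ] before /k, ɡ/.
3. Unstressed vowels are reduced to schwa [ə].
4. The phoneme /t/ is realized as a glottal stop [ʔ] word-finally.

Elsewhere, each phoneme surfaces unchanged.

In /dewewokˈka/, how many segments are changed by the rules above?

Segments that undergo a rule: /e/ → [ə] (rule 3); /e/ → [ə] (rule 3); /o/ → [ə] (rule 3).
All other segments surface unchanged.

3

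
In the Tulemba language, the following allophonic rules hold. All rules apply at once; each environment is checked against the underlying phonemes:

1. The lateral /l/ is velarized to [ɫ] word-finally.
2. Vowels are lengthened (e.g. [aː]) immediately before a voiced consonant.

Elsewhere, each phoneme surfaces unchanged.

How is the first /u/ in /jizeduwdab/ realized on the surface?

/u/ (between /d/ and /w/) occurs before a voiced consonant → [uː] by rule 2.

[uː]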